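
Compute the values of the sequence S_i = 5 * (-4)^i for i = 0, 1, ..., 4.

This is a geometric sequence.
i=0: S_0 = 5 * (-4)^0 = 5
i=1: S_1 = 5 * (-4)^1 = -20
i=2: S_2 = 5 * (-4)^2 = 80
i=3: S_3 = 5 * (-4)^3 = -320
i=4: S_4 = 5 * (-4)^4 = 1280
The first 5 terms are: [5, -20, 80, -320, 1280]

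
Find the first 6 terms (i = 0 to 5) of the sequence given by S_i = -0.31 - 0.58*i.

This is an arithmetic sequence.
i=0: S_0 = -0.31 + -0.58*0 = -0.31
i=1: S_1 = -0.31 + -0.58*1 = -0.89
i=2: S_2 = -0.31 + -0.58*2 = -1.47
i=3: S_3 = -0.31 + -0.58*3 = -2.05
i=4: S_4 = -0.31 + -0.58*4 = -2.63
i=5: S_5 = -0.31 + -0.58*5 = -3.21
The first 6 terms are: [-0.31, -0.89, -1.47, -2.05, -2.63, -3.21]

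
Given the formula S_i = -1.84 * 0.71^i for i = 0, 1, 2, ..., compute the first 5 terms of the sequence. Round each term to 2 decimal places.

This is a geometric sequence.
i=0: S_0 = -1.84 * 0.71^0 = -1.84
i=1: S_1 = -1.84 * 0.71^1 ≈ -1.31
i=2: S_2 = -1.84 * 0.71^2 ≈ -0.93
i=3: S_3 = -1.84 * 0.71^3 ≈ -0.66
i=4: S_4 = -1.84 * 0.71^4 ≈ -0.47
The first 5 terms are: [-1.84, -1.31, -0.93, -0.66, -0.47]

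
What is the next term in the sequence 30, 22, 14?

Differences: 22 - 30 = -8
This is an arithmetic sequence with common difference d = -8.
Next term = 14 + -8 = 6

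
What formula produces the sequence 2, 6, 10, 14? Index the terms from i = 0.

Check differences: 6 - 2 = 4
10 - 6 = 4
Common difference d = 4.
First term a = 2.
Formula: S_i = 2 + 4*i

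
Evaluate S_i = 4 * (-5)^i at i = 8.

S_8 = 4 * (-5)^8 = 4 * 390625 = 1562500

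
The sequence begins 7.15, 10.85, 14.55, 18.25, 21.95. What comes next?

Differences: 10.85 - 7.15 = 3.7
This is an arithmetic sequence with common difference d = 3.7.
Next term = 21.95 + 3.7 = 25.65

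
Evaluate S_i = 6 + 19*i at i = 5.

S_5 = 6 + 19*5 = 6 + 95 = 101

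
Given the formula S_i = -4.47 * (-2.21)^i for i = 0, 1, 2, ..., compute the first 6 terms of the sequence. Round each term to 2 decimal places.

This is a geometric sequence.
i=0: S_0 = -4.47 * (-2.21)^0 = -4.47
i=1: S_1 = -4.47 * (-2.21)^1 ≈ 9.88
i=2: S_2 = -4.47 * (-2.21)^2 ≈ -21.83
i=3: S_3 = -4.47 * (-2.21)^3 ≈ 48.25
i=4: S_4 = -4.47 * (-2.21)^4 ≈ -106.63
i=5: S_5 = -4.47 * (-2.21)^5 ≈ 235.65
The first 6 terms are: [-4.47, 9.88, -21.83, 48.25, -106.63, 235.65]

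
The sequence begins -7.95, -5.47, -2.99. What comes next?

Differences: -5.47 - -7.95 = 2.48
This is an arithmetic sequence with common difference d = 2.48.
Next term = -2.99 + 2.48 = -0.51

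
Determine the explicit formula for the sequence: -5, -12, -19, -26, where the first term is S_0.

Check differences: -12 - -5 = -7
-19 - -12 = -7
Common difference d = -7.
First term a = -5.
Formula: S_i = -5 - 7*i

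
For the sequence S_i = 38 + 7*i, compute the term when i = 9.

S_9 = 38 + 7*9 = 38 + 63 = 101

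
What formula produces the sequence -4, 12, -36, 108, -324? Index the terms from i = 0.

Check ratios: 12 / -4 = -3.0
Common ratio r = -3.
First term a = -4.
Formula: S_i = -4 * (-3)^i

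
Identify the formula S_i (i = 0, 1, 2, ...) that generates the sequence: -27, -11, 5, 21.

Check differences: -11 - -27 = 16
5 - -11 = 16
Common difference d = 16.
First term a = -27.
Formula: S_i = -27 + 16*i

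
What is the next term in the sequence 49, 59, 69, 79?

Differences: 59 - 49 = 10
This is an arithmetic sequence with common difference d = 10.
Next term = 79 + 10 = 89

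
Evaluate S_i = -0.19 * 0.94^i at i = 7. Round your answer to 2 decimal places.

S_7 = -0.19 * 0.94^7 ≈ -0.19 * 0.6485 ≈ -0.12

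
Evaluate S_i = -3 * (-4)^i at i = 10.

S_10 = -3 * (-4)^10 = -3 * 1048576 = -3145728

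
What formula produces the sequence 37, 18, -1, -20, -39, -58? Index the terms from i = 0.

Check differences: 18 - 37 = -19
-1 - 18 = -19
Common difference d = -19.
First term a = 37.
Formula: S_i = 37 - 19*i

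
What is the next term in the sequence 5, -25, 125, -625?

Ratios: -25 / 5 = -5.0
This is a geometric sequence with common ratio r = -5.
Next term = -625 * -5 = 3125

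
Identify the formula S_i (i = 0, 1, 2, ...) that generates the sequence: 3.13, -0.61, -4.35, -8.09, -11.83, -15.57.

Check differences: -0.61 - 3.13 = -3.74
-4.35 - -0.61 = -3.74
Common difference d = -3.74.
First term a = 3.13.
Formula: S_i = 3.13 - 3.74*i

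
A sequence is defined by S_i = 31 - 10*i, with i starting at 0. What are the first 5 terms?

This is an arithmetic sequence.
i=0: S_0 = 31 + -10*0 = 31
i=1: S_1 = 31 + -10*1 = 21
i=2: S_2 = 31 + -10*2 = 11
i=3: S_3 = 31 + -10*3 = 1
i=4: S_4 = 31 + -10*4 = -9
The first 5 terms are: [31, 21, 11, 1, -9]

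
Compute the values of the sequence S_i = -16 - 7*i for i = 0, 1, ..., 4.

This is an arithmetic sequence.
i=0: S_0 = -16 + -7*0 = -16
i=1: S_1 = -16 + -7*1 = -23
i=2: S_2 = -16 + -7*2 = -30
i=3: S_3 = -16 + -7*3 = -37
i=4: S_4 = -16 + -7*4 = -44
The first 5 terms are: [-16, -23, -30, -37, -44]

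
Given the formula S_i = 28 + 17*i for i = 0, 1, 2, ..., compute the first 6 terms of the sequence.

This is an arithmetic sequence.
i=0: S_0 = 28 + 17*0 = 28
i=1: S_1 = 28 + 17*1 = 45
i=2: S_2 = 28 + 17*2 = 62
i=3: S_3 = 28 + 17*3 = 79
i=4: S_4 = 28 + 17*4 = 96
i=5: S_5 = 28 + 17*5 = 113
The first 6 terms are: [28, 45, 62, 79, 96, 113]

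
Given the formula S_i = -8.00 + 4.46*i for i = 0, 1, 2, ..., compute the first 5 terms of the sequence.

This is an arithmetic sequence.
i=0: S_0 = -8.0 + 4.46*0 = -8.0
i=1: S_1 = -8.0 + 4.46*1 = -3.54
i=2: S_2 = -8.0 + 4.46*2 = 0.92
i=3: S_3 = -8.0 + 4.46*3 = 5.38
i=4: S_4 = -8.0 + 4.46*4 = 9.84
The first 5 terms are: [-8.0, -3.54, 0.92, 5.38, 9.84]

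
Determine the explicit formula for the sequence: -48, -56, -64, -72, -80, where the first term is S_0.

Check differences: -56 - -48 = -8
-64 - -56 = -8
Common difference d = -8.
First term a = -48.
Formula: S_i = -48 - 8*i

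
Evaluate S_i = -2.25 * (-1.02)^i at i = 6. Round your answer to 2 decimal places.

S_6 = -2.25 * (-1.02)^6 ≈ -2.25 * 1.1262 ≈ -2.53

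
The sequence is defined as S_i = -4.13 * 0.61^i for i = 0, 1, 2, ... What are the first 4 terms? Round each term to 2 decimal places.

This is a geometric sequence.
i=0: S_0 = -4.13 * 0.61^0 = -4.13
i=1: S_1 = -4.13 * 0.61^1 ≈ -2.52
i=2: S_2 = -4.13 * 0.61^2 ≈ -1.54
i=3: S_3 = -4.13 * 0.61^3 ≈ -0.94
The first 4 terms are: [-4.13, -2.52, -1.54, -0.94]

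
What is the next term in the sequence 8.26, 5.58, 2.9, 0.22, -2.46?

Differences: 5.58 - 8.26 = -2.68
This is an arithmetic sequence with common difference d = -2.68.
Next term = -2.46 + -2.68 = -5.14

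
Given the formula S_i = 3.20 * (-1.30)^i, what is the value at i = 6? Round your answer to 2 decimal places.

S_6 = 3.2 * (-1.3)^6 ≈ 3.2 * 4.8268 ≈ 15.45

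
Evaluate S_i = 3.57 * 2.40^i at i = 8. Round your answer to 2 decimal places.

S_8 = 3.57 * 2.4^8 ≈ 3.57 * 1100.7531 ≈ 3929.69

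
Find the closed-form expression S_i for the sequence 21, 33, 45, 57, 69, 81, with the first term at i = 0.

Check differences: 33 - 21 = 12
45 - 33 = 12
Common difference d = 12.
First term a = 21.
Formula: S_i = 21 + 12*i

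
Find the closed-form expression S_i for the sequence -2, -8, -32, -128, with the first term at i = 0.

Check ratios: -8 / -2 = 4.0
Common ratio r = 4.
First term a = -2.
Formula: S_i = -2 * 4^i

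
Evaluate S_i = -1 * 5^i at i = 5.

S_5 = -1 * 5^5 = -1 * 3125 = -3125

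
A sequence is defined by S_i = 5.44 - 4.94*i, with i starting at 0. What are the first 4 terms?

This is an arithmetic sequence.
i=0: S_0 = 5.44 + -4.94*0 = 5.44
i=1: S_1 = 5.44 + -4.94*1 = 0.5
i=2: S_2 = 5.44 + -4.94*2 = -4.44
i=3: S_3 = 5.44 + -4.94*3 = -9.38
The first 4 terms are: [5.44, 0.5, -4.44, -9.38]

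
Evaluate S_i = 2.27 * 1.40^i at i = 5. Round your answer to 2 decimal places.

S_5 = 2.27 * 1.4^5 ≈ 2.27 * 5.3782 ≈ 12.21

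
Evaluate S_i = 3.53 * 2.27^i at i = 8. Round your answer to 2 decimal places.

S_8 = 3.53 * 2.27^8 ≈ 3.53 * 705.0288 ≈ 2488.75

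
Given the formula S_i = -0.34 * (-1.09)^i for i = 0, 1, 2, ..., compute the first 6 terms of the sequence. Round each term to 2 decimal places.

This is a geometric sequence.
i=0: S_0 = -0.34 * (-1.09)^0 = -0.34
i=1: S_1 = -0.34 * (-1.09)^1 ≈ 0.37
i=2: S_2 = -0.34 * (-1.09)^2 ≈ -0.4
i=3: S_3 = -0.34 * (-1.09)^3 ≈ 0.44
i=4: S_4 = -0.34 * (-1.09)^4 ≈ -0.48
i=5: S_5 = -0.34 * (-1.09)^5 ≈ 0.52
The first 6 terms are: [-0.34, 0.37, -0.4, 0.44, -0.48, 0.52]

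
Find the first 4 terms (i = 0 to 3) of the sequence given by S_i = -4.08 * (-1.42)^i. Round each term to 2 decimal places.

This is a geometric sequence.
i=0: S_0 = -4.08 * (-1.42)^0 = -4.08
i=1: S_1 = -4.08 * (-1.42)^1 ≈ 5.79
i=2: S_2 = -4.08 * (-1.42)^2 ≈ -8.23
i=3: S_3 = -4.08 * (-1.42)^3 ≈ 11.68
The first 4 terms are: [-4.08, 5.79, -8.23, 11.68]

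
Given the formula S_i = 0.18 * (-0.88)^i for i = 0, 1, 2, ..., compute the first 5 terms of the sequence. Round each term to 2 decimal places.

This is a geometric sequence.
i=0: S_0 = 0.18 * (-0.88)^0 = 0.18
i=1: S_1 = 0.18 * (-0.88)^1 ≈ -0.16
i=2: S_2 = 0.18 * (-0.88)^2 ≈ 0.14
i=3: S_3 = 0.18 * (-0.88)^3 ≈ -0.12
i=4: S_4 = 0.18 * (-0.88)^4 ≈ 0.11
The first 5 terms are: [0.18, -0.16, 0.14, -0.12, 0.11]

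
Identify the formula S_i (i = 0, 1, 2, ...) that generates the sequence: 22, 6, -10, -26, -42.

Check differences: 6 - 22 = -16
-10 - 6 = -16
Common difference d = -16.
First term a = 22.
Formula: S_i = 22 - 16*i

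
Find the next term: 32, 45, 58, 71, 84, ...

Differences: 45 - 32 = 13
This is an arithmetic sequence with common difference d = 13.
Next term = 84 + 13 = 97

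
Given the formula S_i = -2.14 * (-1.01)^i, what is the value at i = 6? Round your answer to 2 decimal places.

S_6 = -2.14 * (-1.01)^6 ≈ -2.14 * 1.0615 ≈ -2.27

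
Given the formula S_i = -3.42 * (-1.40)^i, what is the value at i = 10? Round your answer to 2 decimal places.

S_10 = -3.42 * (-1.4)^10 ≈ -3.42 * 28.9255 ≈ -98.93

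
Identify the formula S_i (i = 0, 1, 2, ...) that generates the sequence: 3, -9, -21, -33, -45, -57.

Check differences: -9 - 3 = -12
-21 - -9 = -12
Common difference d = -12.
First term a = 3.
Formula: S_i = 3 - 12*i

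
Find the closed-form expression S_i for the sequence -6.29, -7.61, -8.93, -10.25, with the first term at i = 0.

Check differences: -7.61 - -6.29 = -1.32
-8.93 - -7.61 = -1.32
Common difference d = -1.32.
First term a = -6.29.
Formula: S_i = -6.29 - 1.32*i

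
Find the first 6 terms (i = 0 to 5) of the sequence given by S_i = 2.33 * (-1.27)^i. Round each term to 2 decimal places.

This is a geometric sequence.
i=0: S_0 = 2.33 * (-1.27)^0 = 2.33
i=1: S_1 = 2.33 * (-1.27)^1 ≈ -2.96
i=2: S_2 = 2.33 * (-1.27)^2 ≈ 3.76
i=3: S_3 = 2.33 * (-1.27)^3 ≈ -4.77
i=4: S_4 = 2.33 * (-1.27)^4 ≈ 6.06
i=5: S_5 = 2.33 * (-1.27)^5 ≈ -7.7
The first 6 terms are: [2.33, -2.96, 3.76, -4.77, 6.06, -7.7]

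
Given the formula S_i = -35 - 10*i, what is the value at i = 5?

S_5 = -35 + -10*5 = -35 + -50 = -85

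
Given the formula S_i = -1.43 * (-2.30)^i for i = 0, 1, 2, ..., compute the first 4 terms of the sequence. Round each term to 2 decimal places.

This is a geometric sequence.
i=0: S_0 = -1.43 * (-2.3)^0 = -1.43
i=1: S_1 = -1.43 * (-2.3)^1 ≈ 3.29
i=2: S_2 = -1.43 * (-2.3)^2 ≈ -7.56
i=3: S_3 = -1.43 * (-2.3)^3 ≈ 17.4
The first 4 terms are: [-1.43, 3.29, -7.56, 17.4]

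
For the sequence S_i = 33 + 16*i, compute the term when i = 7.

S_7 = 33 + 16*7 = 33 + 112 = 145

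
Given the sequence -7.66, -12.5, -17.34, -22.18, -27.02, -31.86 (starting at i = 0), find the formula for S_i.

Check differences: -12.5 - -7.66 = -4.84
-17.34 - -12.5 = -4.84
Common difference d = -4.84.
First term a = -7.66.
Formula: S_i = -7.66 - 4.84*i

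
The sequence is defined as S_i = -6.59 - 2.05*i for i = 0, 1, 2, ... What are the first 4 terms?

This is an arithmetic sequence.
i=0: S_0 = -6.59 + -2.05*0 = -6.59
i=1: S_1 = -6.59 + -2.05*1 = -8.64
i=2: S_2 = -6.59 + -2.05*2 = -10.69
i=3: S_3 = -6.59 + -2.05*3 = -12.74
The first 4 terms are: [-6.59, -8.64, -10.69, -12.74]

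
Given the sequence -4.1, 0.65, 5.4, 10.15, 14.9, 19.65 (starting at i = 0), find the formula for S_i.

Check differences: 0.65 - -4.1 = 4.75
5.4 - 0.65 = 4.75
Common difference d = 4.75.
First term a = -4.1.
Formula: S_i = -4.10 + 4.75*i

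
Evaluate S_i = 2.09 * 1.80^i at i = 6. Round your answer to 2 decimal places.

S_6 = 2.09 * 1.8^6 ≈ 2.09 * 34.0122 ≈ 71.09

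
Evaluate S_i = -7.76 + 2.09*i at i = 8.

S_8 = -7.76 + 2.09*8 = -7.76 + 16.72 = 8.96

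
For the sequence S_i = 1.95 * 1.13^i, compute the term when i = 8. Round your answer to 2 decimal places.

S_8 = 1.95 * 1.13^8 ≈ 1.95 * 2.6584 ≈ 5.18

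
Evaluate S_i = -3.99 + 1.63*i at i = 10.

S_10 = -3.99 + 1.63*10 = -3.99 + 16.3 = 12.31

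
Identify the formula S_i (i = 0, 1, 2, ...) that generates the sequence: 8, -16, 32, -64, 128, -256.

Check ratios: -16 / 8 = -2.0
Common ratio r = -2.
First term a = 8.
Formula: S_i = 8 * (-2)^i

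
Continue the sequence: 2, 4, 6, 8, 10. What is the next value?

Differences: 4 - 2 = 2
This is an arithmetic sequence with common difference d = 2.
Next term = 10 + 2 = 12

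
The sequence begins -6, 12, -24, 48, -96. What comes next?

Ratios: 12 / -6 = -2.0
This is a geometric sequence with common ratio r = -2.
Next term = -96 * -2 = 192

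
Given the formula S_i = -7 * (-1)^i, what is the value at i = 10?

S_10 = -7 * (-1)^10 = -7 * 1 = -7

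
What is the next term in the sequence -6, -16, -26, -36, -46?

Differences: -16 - -6 = -10
This is an arithmetic sequence with common difference d = -10.
Next term = -46 + -10 = -56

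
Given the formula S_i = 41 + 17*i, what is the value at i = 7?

S_7 = 41 + 17*7 = 41 + 119 = 160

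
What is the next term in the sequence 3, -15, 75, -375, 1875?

Ratios: -15 / 3 = -5.0
This is a geometric sequence with common ratio r = -5.
Next term = 1875 * -5 = -9375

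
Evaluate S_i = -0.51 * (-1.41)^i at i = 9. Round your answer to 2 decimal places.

S_9 = -0.51 * (-1.41)^9 ≈ -0.51 * -22.0278 ≈ 11.23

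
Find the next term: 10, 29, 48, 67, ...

Differences: 29 - 10 = 19
This is an arithmetic sequence with common difference d = 19.
Next term = 67 + 19 = 86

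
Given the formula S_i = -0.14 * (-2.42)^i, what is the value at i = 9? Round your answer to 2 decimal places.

S_9 = -0.14 * (-2.42)^9 ≈ -0.14 * -2846.6777 ≈ 398.53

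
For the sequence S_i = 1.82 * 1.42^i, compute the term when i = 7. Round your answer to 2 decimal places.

S_7 = 1.82 * 1.42^7 ≈ 1.82 * 11.6418 ≈ 21.19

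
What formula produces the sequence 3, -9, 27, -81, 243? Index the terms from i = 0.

Check ratios: -9 / 3 = -3.0
Common ratio r = -3.
First term a = 3.
Formula: S_i = 3 * (-3)^i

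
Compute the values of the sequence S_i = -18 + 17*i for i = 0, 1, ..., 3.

This is an arithmetic sequence.
i=0: S_0 = -18 + 17*0 = -18
i=1: S_1 = -18 + 17*1 = -1
i=2: S_2 = -18 + 17*2 = 16
i=3: S_3 = -18 + 17*3 = 33
The first 4 terms are: [-18, -1, 16, 33]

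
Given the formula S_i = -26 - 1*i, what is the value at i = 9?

S_9 = -26 + -1*9 = -26 + -9 = -35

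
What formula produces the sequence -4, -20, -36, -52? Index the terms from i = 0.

Check differences: -20 - -4 = -16
-36 - -20 = -16
Common difference d = -16.
First term a = -4.
Formula: S_i = -4 - 16*i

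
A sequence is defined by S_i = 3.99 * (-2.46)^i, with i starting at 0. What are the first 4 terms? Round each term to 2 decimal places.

This is a geometric sequence.
i=0: S_0 = 3.99 * (-2.46)^0 = 3.99
i=1: S_1 = 3.99 * (-2.46)^1 ≈ -9.82
i=2: S_2 = 3.99 * (-2.46)^2 ≈ 24.15
i=3: S_3 = 3.99 * (-2.46)^3 ≈ -59.4
The first 4 terms are: [3.99, -9.82, 24.15, -59.4]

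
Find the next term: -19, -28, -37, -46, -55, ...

Differences: -28 - -19 = -9
This is an arithmetic sequence with common difference d = -9.
Next term = -55 + -9 = -64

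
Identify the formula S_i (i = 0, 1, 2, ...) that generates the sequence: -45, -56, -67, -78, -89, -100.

Check differences: -56 - -45 = -11
-67 - -56 = -11
Common difference d = -11.
First term a = -45.
Formula: S_i = -45 - 11*i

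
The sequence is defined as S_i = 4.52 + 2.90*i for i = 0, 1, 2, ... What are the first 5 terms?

This is an arithmetic sequence.
i=0: S_0 = 4.52 + 2.9*0 = 4.52
i=1: S_1 = 4.52 + 2.9*1 = 7.42
i=2: S_2 = 4.52 + 2.9*2 = 10.32
i=3: S_3 = 4.52 + 2.9*3 = 13.22
i=4: S_4 = 4.52 + 2.9*4 = 16.12
The first 5 terms are: [4.52, 7.42, 10.32, 13.22, 16.12]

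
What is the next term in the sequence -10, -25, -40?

Differences: -25 - -10 = -15
This is an arithmetic sequence with common difference d = -15.
Next term = -40 + -15 = -55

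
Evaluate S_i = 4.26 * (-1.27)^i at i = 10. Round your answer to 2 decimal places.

S_10 = 4.26 * (-1.27)^10 ≈ 4.26 * 10.9153 ≈ 46.5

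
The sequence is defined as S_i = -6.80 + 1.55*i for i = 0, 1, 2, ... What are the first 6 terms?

This is an arithmetic sequence.
i=0: S_0 = -6.8 + 1.55*0 = -6.8
i=1: S_1 = -6.8 + 1.55*1 = -5.25
i=2: S_2 = -6.8 + 1.55*2 = -3.7
i=3: S_3 = -6.8 + 1.55*3 = -2.15
i=4: S_4 = -6.8 + 1.55*4 = -0.6
i=5: S_5 = -6.8 + 1.55*5 = 0.95
The first 6 terms are: [-6.8, -5.25, -3.7, -2.15, -0.6, 0.95]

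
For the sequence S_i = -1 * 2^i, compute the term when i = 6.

S_6 = -1 * 2^6 = -1 * 64 = -64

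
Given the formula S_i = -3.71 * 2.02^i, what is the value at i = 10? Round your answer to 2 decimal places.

S_10 = -3.71 * 2.02^10 ≈ -3.71 * 1131.1331 ≈ -4196.5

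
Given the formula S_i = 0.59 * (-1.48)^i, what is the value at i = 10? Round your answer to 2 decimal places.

S_10 = 0.59 * (-1.48)^10 ≈ 0.59 * 50.4217 ≈ 29.75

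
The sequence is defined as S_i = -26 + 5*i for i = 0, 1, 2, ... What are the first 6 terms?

This is an arithmetic sequence.
i=0: S_0 = -26 + 5*0 = -26
i=1: S_1 = -26 + 5*1 = -21
i=2: S_2 = -26 + 5*2 = -16
i=3: S_3 = -26 + 5*3 = -11
i=4: S_4 = -26 + 5*4 = -6
i=5: S_5 = -26 + 5*5 = -1
The first 6 terms are: [-26, -21, -16, -11, -6, -1]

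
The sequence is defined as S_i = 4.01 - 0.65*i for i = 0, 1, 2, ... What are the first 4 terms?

This is an arithmetic sequence.
i=0: S_0 = 4.01 + -0.65*0 = 4.01
i=1: S_1 = 4.01 + -0.65*1 = 3.36
i=2: S_2 = 4.01 + -0.65*2 = 2.71
i=3: S_3 = 4.01 + -0.65*3 = 2.06
The first 4 terms are: [4.01, 3.36, 2.71, 2.06]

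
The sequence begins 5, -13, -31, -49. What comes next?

Differences: -13 - 5 = -18
This is an arithmetic sequence with common difference d = -18.
Next term = -49 + -18 = -67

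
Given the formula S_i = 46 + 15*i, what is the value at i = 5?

S_5 = 46 + 15*5 = 46 + 75 = 121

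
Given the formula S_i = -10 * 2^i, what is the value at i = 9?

S_9 = -10 * 2^9 = -10 * 512 = -5120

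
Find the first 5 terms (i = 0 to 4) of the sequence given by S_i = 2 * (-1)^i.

This is a geometric sequence.
i=0: S_0 = 2 * (-1)^0 = 2
i=1: S_1 = 2 * (-1)^1 = -2
i=2: S_2 = 2 * (-1)^2 = 2
i=3: S_3 = 2 * (-1)^3 = -2
i=4: S_4 = 2 * (-1)^4 = 2
The first 5 terms are: [2, -2, 2, -2, 2]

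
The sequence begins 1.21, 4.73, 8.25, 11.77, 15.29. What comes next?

Differences: 4.73 - 1.21 = 3.52
This is an arithmetic sequence with common difference d = 3.52.
Next term = 15.29 + 3.52 = 18.81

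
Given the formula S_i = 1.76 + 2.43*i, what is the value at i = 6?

S_6 = 1.76 + 2.43*6 = 1.76 + 14.58 = 16.34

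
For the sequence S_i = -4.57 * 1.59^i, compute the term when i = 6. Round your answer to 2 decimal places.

S_6 = -4.57 * 1.59^6 ≈ -4.57 * 16.1578 ≈ -73.84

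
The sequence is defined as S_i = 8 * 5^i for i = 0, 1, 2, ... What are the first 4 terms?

This is a geometric sequence.
i=0: S_0 = 8 * 5^0 = 8
i=1: S_1 = 8 * 5^1 = 40
i=2: S_2 = 8 * 5^2 = 200
i=3: S_3 = 8 * 5^3 = 1000
The first 4 terms are: [8, 40, 200, 1000]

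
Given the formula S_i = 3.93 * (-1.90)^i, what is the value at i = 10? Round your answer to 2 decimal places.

S_10 = 3.93 * (-1.9)^10 ≈ 3.93 * 613.1066 ≈ 2409.51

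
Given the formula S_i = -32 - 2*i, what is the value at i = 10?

S_10 = -32 + -2*10 = -32 + -20 = -52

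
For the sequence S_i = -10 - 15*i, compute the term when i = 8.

S_8 = -10 + -15*8 = -10 + -120 = -130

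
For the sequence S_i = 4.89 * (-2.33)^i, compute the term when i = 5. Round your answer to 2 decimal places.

S_5 = 4.89 * (-2.33)^5 ≈ 4.89 * -68.672 ≈ -335.81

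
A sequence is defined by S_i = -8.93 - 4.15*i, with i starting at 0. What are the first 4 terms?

This is an arithmetic sequence.
i=0: S_0 = -8.93 + -4.15*0 = -8.93
i=1: S_1 = -8.93 + -4.15*1 = -13.08
i=2: S_2 = -8.93 + -4.15*2 = -17.23
i=3: S_3 = -8.93 + -4.15*3 = -21.38
The first 4 terms are: [-8.93, -13.08, -17.23, -21.38]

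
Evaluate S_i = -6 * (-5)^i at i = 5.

S_5 = -6 * (-5)^5 = -6 * -3125 = 18750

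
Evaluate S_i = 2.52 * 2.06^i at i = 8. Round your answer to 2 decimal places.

S_8 = 2.52 * 2.06^8 ≈ 2.52 * 324.2931 ≈ 817.22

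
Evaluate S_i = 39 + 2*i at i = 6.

S_6 = 39 + 2*6 = 39 + 12 = 51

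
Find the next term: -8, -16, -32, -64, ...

Ratios: -16 / -8 = 2.0
This is a geometric sequence with common ratio r = 2.
Next term = -64 * 2 = -128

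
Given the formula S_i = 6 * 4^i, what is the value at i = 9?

S_9 = 6 * 4^9 = 6 * 262144 = 1572864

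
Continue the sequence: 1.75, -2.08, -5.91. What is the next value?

Differences: -2.08 - 1.75 = -3.83
This is an arithmetic sequence with common difference d = -3.83.
Next term = -5.91 + -3.83 = -9.74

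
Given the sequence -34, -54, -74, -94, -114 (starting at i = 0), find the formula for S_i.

Check differences: -54 - -34 = -20
-74 - -54 = -20
Common difference d = -20.
First term a = -34.
Formula: S_i = -34 - 20*i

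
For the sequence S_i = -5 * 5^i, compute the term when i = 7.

S_7 = -5 * 5^7 = -5 * 78125 = -390625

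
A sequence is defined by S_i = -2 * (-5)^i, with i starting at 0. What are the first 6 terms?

This is a geometric sequence.
i=0: S_0 = -2 * (-5)^0 = -2
i=1: S_1 = -2 * (-5)^1 = 10
i=2: S_2 = -2 * (-5)^2 = -50
i=3: S_3 = -2 * (-5)^3 = 250
i=4: S_4 = -2 * (-5)^4 = -1250
i=5: S_5 = -2 * (-5)^5 = 6250
The first 6 terms are: [-2, 10, -50, 250, -1250, 6250]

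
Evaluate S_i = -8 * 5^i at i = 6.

S_6 = -8 * 5^6 = -8 * 15625 = -125000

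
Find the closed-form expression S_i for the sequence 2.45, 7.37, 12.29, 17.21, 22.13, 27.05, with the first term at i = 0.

Check differences: 7.37 - 2.45 = 4.92
12.29 - 7.37 = 4.92
Common difference d = 4.92.
First term a = 2.45.
Formula: S_i = 2.45 + 4.92*i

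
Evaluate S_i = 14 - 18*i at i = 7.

S_7 = 14 + -18*7 = 14 + -126 = -112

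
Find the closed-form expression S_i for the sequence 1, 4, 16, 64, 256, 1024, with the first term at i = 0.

Check ratios: 4 / 1 = 4.0
Common ratio r = 4.
First term a = 1.
Formula: S_i = 1 * 4^i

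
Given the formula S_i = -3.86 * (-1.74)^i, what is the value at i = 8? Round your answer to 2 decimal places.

S_8 = -3.86 * (-1.74)^8 ≈ -3.86 * 84.0222 ≈ -324.33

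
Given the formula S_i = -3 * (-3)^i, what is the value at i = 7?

S_7 = -3 * (-3)^7 = -3 * -2187 = 6561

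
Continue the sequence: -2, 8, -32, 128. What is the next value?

Ratios: 8 / -2 = -4.0
This is a geometric sequence with common ratio r = -4.
Next term = 128 * -4 = -512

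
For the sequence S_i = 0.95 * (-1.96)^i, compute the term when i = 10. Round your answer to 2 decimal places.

S_10 = 0.95 * (-1.96)^10 ≈ 0.95 * 836.6826 ≈ 794.85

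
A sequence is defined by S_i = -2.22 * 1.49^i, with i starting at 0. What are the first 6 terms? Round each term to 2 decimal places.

This is a geometric sequence.
i=0: S_0 = -2.22 * 1.49^0 = -2.22
i=1: S_1 = -2.22 * 1.49^1 ≈ -3.31
i=2: S_2 = -2.22 * 1.49^2 ≈ -4.93
i=3: S_3 = -2.22 * 1.49^3 ≈ -7.34
i=4: S_4 = -2.22 * 1.49^4 ≈ -10.94
i=5: S_5 = -2.22 * 1.49^5 ≈ -16.3
The first 6 terms are: [-2.22, -3.31, -4.93, -7.34, -10.94, -16.3]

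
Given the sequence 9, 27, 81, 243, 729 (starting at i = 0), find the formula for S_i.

Check ratios: 27 / 9 = 3.0
Common ratio r = 3.
First term a = 9.
Formula: S_i = 9 * 3^i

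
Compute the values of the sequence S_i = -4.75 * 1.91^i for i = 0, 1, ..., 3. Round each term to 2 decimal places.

This is a geometric sequence.
i=0: S_0 = -4.75 * 1.91^0 = -4.75
i=1: S_1 = -4.75 * 1.91^1 ≈ -9.07
i=2: S_2 = -4.75 * 1.91^2 ≈ -17.33
i=3: S_3 = -4.75 * 1.91^3 ≈ -33.1
The first 4 terms are: [-4.75, -9.07, -17.33, -33.1]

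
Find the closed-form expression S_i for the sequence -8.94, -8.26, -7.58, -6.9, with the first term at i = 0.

Check differences: -8.26 - -8.94 = 0.68
-7.58 - -8.26 = 0.68
Common difference d = 0.68.
First term a = -8.94.
Formula: S_i = -8.94 + 0.68*i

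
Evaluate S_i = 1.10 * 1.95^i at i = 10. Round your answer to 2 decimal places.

S_10 = 1.1 * 1.95^10 ≈ 1.1 * 794.9615 ≈ 874.46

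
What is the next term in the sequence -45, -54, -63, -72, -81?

Differences: -54 - -45 = -9
This is an arithmetic sequence with common difference d = -9.
Next term = -81 + -9 = -90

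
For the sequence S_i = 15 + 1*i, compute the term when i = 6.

S_6 = 15 + 1*6 = 15 + 6 = 21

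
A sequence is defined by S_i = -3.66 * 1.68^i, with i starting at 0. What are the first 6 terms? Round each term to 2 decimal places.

This is a geometric sequence.
i=0: S_0 = -3.66 * 1.68^0 = -3.66
i=1: S_1 = -3.66 * 1.68^1 ≈ -6.15
i=2: S_2 = -3.66 * 1.68^2 ≈ -10.33
i=3: S_3 = -3.66 * 1.68^3 ≈ -17.35
i=4: S_4 = -3.66 * 1.68^4 ≈ -29.16
i=5: S_5 = -3.66 * 1.68^5 ≈ -48.98
The first 6 terms are: [-3.66, -6.15, -10.33, -17.35, -29.16, -48.98]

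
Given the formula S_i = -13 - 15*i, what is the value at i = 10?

S_10 = -13 + -15*10 = -13 + -150 = -163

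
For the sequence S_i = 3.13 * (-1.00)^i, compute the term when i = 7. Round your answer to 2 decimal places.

S_7 = 3.13 * (-1.0)^7 = 3.13 * -1 = -3.13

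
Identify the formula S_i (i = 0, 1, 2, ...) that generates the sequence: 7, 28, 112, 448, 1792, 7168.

Check ratios: 28 / 7 = 4.0
Common ratio r = 4.
First term a = 7.
Formula: S_i = 7 * 4^i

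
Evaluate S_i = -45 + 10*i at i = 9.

S_9 = -45 + 10*9 = -45 + 90 = 45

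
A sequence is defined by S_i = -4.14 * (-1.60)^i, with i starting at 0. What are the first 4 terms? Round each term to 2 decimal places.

This is a geometric sequence.
i=0: S_0 = -4.14 * (-1.6)^0 = -4.14
i=1: S_1 = -4.14 * (-1.6)^1 ≈ 6.62
i=2: S_2 = -4.14 * (-1.6)^2 ≈ -10.6
i=3: S_3 = -4.14 * (-1.6)^3 ≈ 16.96
The first 4 terms are: [-4.14, 6.62, -10.6, 16.96]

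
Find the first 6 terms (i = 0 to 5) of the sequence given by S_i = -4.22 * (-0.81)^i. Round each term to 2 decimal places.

This is a geometric sequence.
i=0: S_0 = -4.22 * (-0.81)^0 = -4.22
i=1: S_1 = -4.22 * (-0.81)^1 ≈ 3.42
i=2: S_2 = -4.22 * (-0.81)^2 ≈ -2.77
i=3: S_3 = -4.22 * (-0.81)^3 ≈ 2.24
i=4: S_4 = -4.22 * (-0.81)^4 ≈ -1.82
i=5: S_5 = -4.22 * (-0.81)^5 ≈ 1.47
The first 6 terms are: [-4.22, 3.42, -2.77, 2.24, -1.82, 1.47]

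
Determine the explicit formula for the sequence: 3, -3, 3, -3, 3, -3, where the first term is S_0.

Check ratios: -3 / 3 = -1.0
Common ratio r = -1.
First term a = 3.
Formula: S_i = 3 * (-1)^i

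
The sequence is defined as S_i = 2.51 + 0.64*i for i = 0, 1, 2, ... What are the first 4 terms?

This is an arithmetic sequence.
i=0: S_0 = 2.51 + 0.64*0 = 2.51
i=1: S_1 = 2.51 + 0.64*1 = 3.15
i=2: S_2 = 2.51 + 0.64*2 = 3.79
i=3: S_3 = 2.51 + 0.64*3 = 4.43
The first 4 terms are: [2.51, 3.15, 3.79, 4.43]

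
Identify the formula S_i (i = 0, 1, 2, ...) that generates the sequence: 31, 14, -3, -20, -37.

Check differences: 14 - 31 = -17
-3 - 14 = -17
Common difference d = -17.
First term a = 31.
Formula: S_i = 31 - 17*i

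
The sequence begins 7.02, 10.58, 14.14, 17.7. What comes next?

Differences: 10.58 - 7.02 = 3.56
This is an arithmetic sequence with common difference d = 3.56.
Next term = 17.7 + 3.56 = 21.26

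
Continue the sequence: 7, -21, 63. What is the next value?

Ratios: -21 / 7 = -3.0
This is a geometric sequence with common ratio r = -3.
Next term = 63 * -3 = -189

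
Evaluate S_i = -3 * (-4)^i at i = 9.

S_9 = -3 * (-4)^9 = -3 * -262144 = 786432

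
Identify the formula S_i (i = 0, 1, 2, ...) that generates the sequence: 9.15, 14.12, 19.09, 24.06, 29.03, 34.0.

Check differences: 14.12 - 9.15 = 4.97
19.09 - 14.12 = 4.97
Common difference d = 4.97.
First term a = 9.15.
Formula: S_i = 9.15 + 4.97*i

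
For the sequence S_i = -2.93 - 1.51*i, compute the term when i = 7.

S_7 = -2.93 + -1.51*7 = -2.93 + -10.57 = -13.5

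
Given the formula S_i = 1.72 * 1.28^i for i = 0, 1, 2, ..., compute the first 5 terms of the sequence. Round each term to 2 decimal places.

This is a geometric sequence.
i=0: S_0 = 1.72 * 1.28^0 = 1.72
i=1: S_1 = 1.72 * 1.28^1 ≈ 2.2
i=2: S_2 = 1.72 * 1.28^2 ≈ 2.82
i=3: S_3 = 1.72 * 1.28^3 ≈ 3.61
i=4: S_4 = 1.72 * 1.28^4 ≈ 4.62
The first 5 terms are: [1.72, 2.2, 2.82, 3.61, 4.62]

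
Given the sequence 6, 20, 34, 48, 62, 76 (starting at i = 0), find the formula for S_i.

Check differences: 20 - 6 = 14
34 - 20 = 14
Common difference d = 14.
First term a = 6.
Formula: S_i = 6 + 14*i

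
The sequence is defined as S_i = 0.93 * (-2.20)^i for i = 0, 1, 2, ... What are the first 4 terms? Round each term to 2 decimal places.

This is a geometric sequence.
i=0: S_0 = 0.93 * (-2.2)^0 = 0.93
i=1: S_1 = 0.93 * (-2.2)^1 ≈ -2.05
i=2: S_2 = 0.93 * (-2.2)^2 ≈ 4.5
i=3: S_3 = 0.93 * (-2.2)^3 ≈ -9.9
The first 4 terms are: [0.93, -2.05, 4.5, -9.9]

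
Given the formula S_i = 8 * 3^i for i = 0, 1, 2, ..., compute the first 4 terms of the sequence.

This is a geometric sequence.
i=0: S_0 = 8 * 3^0 = 8
i=1: S_1 = 8 * 3^1 = 24
i=2: S_2 = 8 * 3^2 = 72
i=3: S_3 = 8 * 3^3 = 216
The first 4 terms are: [8, 24, 72, 216]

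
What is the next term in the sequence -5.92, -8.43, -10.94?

Differences: -8.43 - -5.92 = -2.51
This is an arithmetic sequence with common difference d = -2.51.
Next term = -10.94 + -2.51 = -13.45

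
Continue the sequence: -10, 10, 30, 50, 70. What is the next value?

Differences: 10 - -10 = 20
This is an arithmetic sequence with common difference d = 20.
Next term = 70 + 20 = 90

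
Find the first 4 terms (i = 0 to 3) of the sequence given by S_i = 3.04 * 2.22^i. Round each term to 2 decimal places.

This is a geometric sequence.
i=0: S_0 = 3.04 * 2.22^0 = 3.04
i=1: S_1 = 3.04 * 2.22^1 ≈ 6.75
i=2: S_2 = 3.04 * 2.22^2 ≈ 14.98
i=3: S_3 = 3.04 * 2.22^3 ≈ 33.26
The first 4 terms are: [3.04, 6.75, 14.98, 33.26]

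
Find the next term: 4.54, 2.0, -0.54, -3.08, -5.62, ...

Differences: 2.0 - 4.54 = -2.54
This is an arithmetic sequence with common difference d = -2.54.
Next term = -5.62 + -2.54 = -8.16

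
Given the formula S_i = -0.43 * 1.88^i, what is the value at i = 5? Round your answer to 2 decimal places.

S_5 = -0.43 * 1.88^5 ≈ -0.43 * 23.4849 ≈ -10.1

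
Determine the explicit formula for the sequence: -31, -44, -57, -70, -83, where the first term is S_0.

Check differences: -44 - -31 = -13
-57 - -44 = -13
Common difference d = -13.
First term a = -31.
Formula: S_i = -31 - 13*i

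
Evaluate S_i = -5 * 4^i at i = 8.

S_8 = -5 * 4^8 = -5 * 65536 = -327680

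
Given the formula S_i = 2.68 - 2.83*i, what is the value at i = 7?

S_7 = 2.68 + -2.83*7 = 2.68 + -19.81 = -17.13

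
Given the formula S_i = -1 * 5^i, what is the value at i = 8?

S_8 = -1 * 5^8 = -1 * 390625 = -390625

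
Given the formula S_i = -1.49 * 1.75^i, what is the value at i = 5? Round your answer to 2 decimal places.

S_5 = -1.49 * 1.75^5 ≈ -1.49 * 16.4131 ≈ -24.46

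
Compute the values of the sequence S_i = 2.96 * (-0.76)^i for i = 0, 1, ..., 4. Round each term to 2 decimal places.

This is a geometric sequence.
i=0: S_0 = 2.96 * (-0.76)^0 = 2.96
i=1: S_1 = 2.96 * (-0.76)^1 ≈ -2.25
i=2: S_2 = 2.96 * (-0.76)^2 ≈ 1.71
i=3: S_3 = 2.96 * (-0.76)^3 ≈ -1.3
i=4: S_4 = 2.96 * (-0.76)^4 ≈ 0.99
The first 5 terms are: [2.96, -2.25, 1.71, -1.3, 0.99]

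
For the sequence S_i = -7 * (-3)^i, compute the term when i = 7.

S_7 = -7 * (-3)^7 = -7 * -2187 = 15309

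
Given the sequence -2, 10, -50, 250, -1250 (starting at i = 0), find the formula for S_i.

Check ratios: 10 / -2 = -5.0
Common ratio r = -5.
First term a = -2.
Formula: S_i = -2 * (-5)^i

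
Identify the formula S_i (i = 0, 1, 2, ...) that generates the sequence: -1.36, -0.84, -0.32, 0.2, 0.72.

Check differences: -0.84 - -1.36 = 0.52
-0.32 - -0.84 = 0.52
Common difference d = 0.52.
First term a = -1.36.
Formula: S_i = -1.36 + 0.52*i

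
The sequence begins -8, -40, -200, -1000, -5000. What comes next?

Ratios: -40 / -8 = 5.0
This is a geometric sequence with common ratio r = 5.
Next term = -5000 * 5 = -25000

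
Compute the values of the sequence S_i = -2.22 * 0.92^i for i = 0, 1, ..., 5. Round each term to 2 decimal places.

This is a geometric sequence.
i=0: S_0 = -2.22 * 0.92^0 = -2.22
i=1: S_1 = -2.22 * 0.92^1 ≈ -2.04
i=2: S_2 = -2.22 * 0.92^2 ≈ -1.88
i=3: S_3 = -2.22 * 0.92^3 ≈ -1.73
i=4: S_4 = -2.22 * 0.92^4 ≈ -1.59
i=5: S_5 = -2.22 * 0.92^5 ≈ -1.46
The first 6 terms are: [-2.22, -2.04, -1.88, -1.73, -1.59, -1.46]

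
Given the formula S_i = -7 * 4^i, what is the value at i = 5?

S_5 = -7 * 4^5 = -7 * 1024 = -7168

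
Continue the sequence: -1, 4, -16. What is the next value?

Ratios: 4 / -1 = -4.0
This is a geometric sequence with common ratio r = -4.
Next term = -16 * -4 = 64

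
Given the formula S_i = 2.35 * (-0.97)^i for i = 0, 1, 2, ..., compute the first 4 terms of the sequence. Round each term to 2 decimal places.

This is a geometric sequence.
i=0: S_0 = 2.35 * (-0.97)^0 = 2.35
i=1: S_1 = 2.35 * (-0.97)^1 ≈ -2.28
i=2: S_2 = 2.35 * (-0.97)^2 ≈ 2.21
i=3: S_3 = 2.35 * (-0.97)^3 ≈ -2.14
The first 4 terms are: [2.35, -2.28, 2.21, -2.14]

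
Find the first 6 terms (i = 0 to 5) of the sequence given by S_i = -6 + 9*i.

This is an arithmetic sequence.
i=0: S_0 = -6 + 9*0 = -6
i=1: S_1 = -6 + 9*1 = 3
i=2: S_2 = -6 + 9*2 = 12
i=3: S_3 = -6 + 9*3 = 21
i=4: S_4 = -6 + 9*4 = 30
i=5: S_5 = -6 + 9*5 = 39
The first 6 terms are: [-6, 3, 12, 21, 30, 39]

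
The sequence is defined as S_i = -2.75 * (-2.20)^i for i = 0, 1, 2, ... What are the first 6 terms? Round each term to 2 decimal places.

This is a geometric sequence.
i=0: S_0 = -2.75 * (-2.2)^0 = -2.75
i=1: S_1 = -2.75 * (-2.2)^1 = 6.05
i=2: S_2 = -2.75 * (-2.2)^2 = -13.31
i=3: S_3 = -2.75 * (-2.2)^3 ≈ 29.28
i=4: S_4 = -2.75 * (-2.2)^4 ≈ -64.42
i=5: S_5 = -2.75 * (-2.2)^5 ≈ 141.72
The first 6 terms are: [-2.75, 6.05, -13.31, 29.28, -64.42, 141.72]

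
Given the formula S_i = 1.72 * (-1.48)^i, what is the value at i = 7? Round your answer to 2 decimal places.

S_7 = 1.72 * (-1.48)^7 ≈ 1.72 * -15.5536 ≈ -26.75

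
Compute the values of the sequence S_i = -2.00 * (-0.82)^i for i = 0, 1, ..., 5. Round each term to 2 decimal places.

This is a geometric sequence.
i=0: S_0 = -2.0 * (-0.82)^0 = -2.0
i=1: S_1 = -2.0 * (-0.82)^1 = 1.64
i=2: S_2 = -2.0 * (-0.82)^2 ≈ -1.34
i=3: S_3 = -2.0 * (-0.82)^3 ≈ 1.1
i=4: S_4 = -2.0 * (-0.82)^4 ≈ -0.9
i=5: S_5 = -2.0 * (-0.82)^5 ≈ 0.74
The first 6 terms are: [-2.0, 1.64, -1.34, 1.1, -0.9, 0.74]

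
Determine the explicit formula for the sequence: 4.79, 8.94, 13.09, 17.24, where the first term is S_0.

Check differences: 8.94 - 4.79 = 4.15
13.09 - 8.94 = 4.15
Common difference d = 4.15.
First term a = 4.79.
Formula: S_i = 4.79 + 4.15*i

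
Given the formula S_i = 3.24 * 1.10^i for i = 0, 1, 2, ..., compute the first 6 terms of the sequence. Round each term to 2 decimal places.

This is a geometric sequence.
i=0: S_0 = 3.24 * 1.1^0 = 3.24
i=1: S_1 = 3.24 * 1.1^1 ≈ 3.56
i=2: S_2 = 3.24 * 1.1^2 ≈ 3.92
i=3: S_3 = 3.24 * 1.1^3 ≈ 4.31
i=4: S_4 = 3.24 * 1.1^4 ≈ 4.74
i=5: S_5 = 3.24 * 1.1^5 ≈ 5.22
The first 6 terms are: [3.24, 3.56, 3.92, 4.31, 4.74, 5.22]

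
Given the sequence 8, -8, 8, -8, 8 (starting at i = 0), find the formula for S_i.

Check ratios: -8 / 8 = -1.0
Common ratio r = -1.
First term a = 8.
Formula: S_i = 8 * (-1)^i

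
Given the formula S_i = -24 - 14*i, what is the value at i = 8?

S_8 = -24 + -14*8 = -24 + -112 = -136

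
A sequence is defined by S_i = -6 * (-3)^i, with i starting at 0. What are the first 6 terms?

This is a geometric sequence.
i=0: S_0 = -6 * (-3)^0 = -6
i=1: S_1 = -6 * (-3)^1 = 18
i=2: S_2 = -6 * (-3)^2 = -54
i=3: S_3 = -6 * (-3)^3 = 162
i=4: S_4 = -6 * (-3)^4 = -486
i=5: S_5 = -6 * (-3)^5 = 1458
The first 6 terms are: [-6, 18, -54, 162, -486, 1458]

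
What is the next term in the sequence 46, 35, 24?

Differences: 35 - 46 = -11
This is an arithmetic sequence with common difference d = -11.
Next term = 24 + -11 = 13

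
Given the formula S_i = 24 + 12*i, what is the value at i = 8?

S_8 = 24 + 12*8 = 24 + 96 = 120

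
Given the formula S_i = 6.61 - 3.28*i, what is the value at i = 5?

S_5 = 6.61 + -3.28*5 = 6.61 + -16.4 = -9.79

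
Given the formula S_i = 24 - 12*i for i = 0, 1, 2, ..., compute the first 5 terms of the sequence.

This is an arithmetic sequence.
i=0: S_0 = 24 + -12*0 = 24
i=1: S_1 = 24 + -12*1 = 12
i=2: S_2 = 24 + -12*2 = 0
i=3: S_3 = 24 + -12*3 = -12
i=4: S_4 = 24 + -12*4 = -24
The first 5 terms are: [24, 12, 0, -12, -24]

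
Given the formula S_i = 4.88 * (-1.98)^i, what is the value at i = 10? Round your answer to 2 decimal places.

S_10 = 4.88 * (-1.98)^10 ≈ 4.88 * 926.0872 ≈ 4519.31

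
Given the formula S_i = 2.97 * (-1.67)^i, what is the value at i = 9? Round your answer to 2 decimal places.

S_9 = 2.97 * (-1.67)^9 ≈ 2.97 * -101.0295 ≈ -300.06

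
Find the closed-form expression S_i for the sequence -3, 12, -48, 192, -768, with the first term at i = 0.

Check ratios: 12 / -3 = -4.0
Common ratio r = -4.
First term a = -3.
Formula: S_i = -3 * (-4)^i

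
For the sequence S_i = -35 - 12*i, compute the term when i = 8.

S_8 = -35 + -12*8 = -35 + -96 = -131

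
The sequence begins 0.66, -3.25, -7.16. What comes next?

Differences: -3.25 - 0.66 = -3.91
This is an arithmetic sequence with common difference d = -3.91.
Next term = -7.16 + -3.91 = -11.07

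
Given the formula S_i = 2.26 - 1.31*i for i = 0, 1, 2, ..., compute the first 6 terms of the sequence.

This is an arithmetic sequence.
i=0: S_0 = 2.26 + -1.31*0 = 2.26
i=1: S_1 = 2.26 + -1.31*1 = 0.95
i=2: S_2 = 2.26 + -1.31*2 = -0.36
i=3: S_3 = 2.26 + -1.31*3 = -1.67
i=4: S_4 = 2.26 + -1.31*4 = -2.98
i=5: S_5 = 2.26 + -1.31*5 = -4.29
The first 6 terms are: [2.26, 0.95, -0.36, -1.67, -2.98, -4.29]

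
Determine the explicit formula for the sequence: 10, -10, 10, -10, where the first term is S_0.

Check ratios: -10 / 10 = -1.0
Common ratio r = -1.
First term a = 10.
Formula: S_i = 10 * (-1)^i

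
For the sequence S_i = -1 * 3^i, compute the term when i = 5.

S_5 = -1 * 3^5 = -1 * 243 = -243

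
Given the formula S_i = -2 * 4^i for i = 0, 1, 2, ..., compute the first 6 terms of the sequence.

This is a geometric sequence.
i=0: S_0 = -2 * 4^0 = -2
i=1: S_1 = -2 * 4^1 = -8
i=2: S_2 = -2 * 4^2 = -32
i=3: S_3 = -2 * 4^3 = -128
i=4: S_4 = -2 * 4^4 = -512
i=5: S_5 = -2 * 4^5 = -2048
The first 6 terms are: [-2, -8, -32, -128, -512, -2048]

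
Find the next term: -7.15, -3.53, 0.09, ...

Differences: -3.53 - -7.15 = 3.62
This is an arithmetic sequence with common difference d = 3.62.
Next term = 0.09 + 3.62 = 3.71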